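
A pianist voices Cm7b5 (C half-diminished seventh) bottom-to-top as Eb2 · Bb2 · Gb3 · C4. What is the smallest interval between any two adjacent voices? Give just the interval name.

augmented fourth

Adjacent intervals: Eb2→Bb2 = perfect fifth; Bb2→Gb3 = minor sixth; Gb3→C4 = augmented fourth.
The smallest is Gb3 to C4, an augmented fourth (6 semitones).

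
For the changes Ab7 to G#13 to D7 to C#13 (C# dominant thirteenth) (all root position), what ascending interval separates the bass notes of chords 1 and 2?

The roots are Ab and G#.
From Ab to G#: 12 semitones over a seventh = augmented.

augmented seventh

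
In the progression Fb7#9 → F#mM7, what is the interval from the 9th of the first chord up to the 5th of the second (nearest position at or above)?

A4

The 9th of Fb7#9 is G; the 5th of F#mM7 is C#.
G up to C# is 6 semitones, a half step wider than a perfect fourth, so the interval is augmented.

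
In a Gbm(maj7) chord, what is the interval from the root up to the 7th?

major 7th

The chord tones of Gbm(maj7) are Gb, Bbb, Db, F.
That puts Gb below F.
Gb up to F spans 7 letter names and 11 semitones — a major seventh.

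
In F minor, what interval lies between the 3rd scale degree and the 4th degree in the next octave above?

F natural minor: F G A♭ B♭ C D♭ E♭.
3rd scale degree = A♭; 4th degree (up an octave) = B♭.
A♭ up to B♭ spans 9 letter names and 14 semitones — a major ninth.

major ninth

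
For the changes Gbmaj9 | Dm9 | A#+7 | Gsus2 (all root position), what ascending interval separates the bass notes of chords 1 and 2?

The roots are Gb and D.
From Gb to D: 8 semitones over a fifth = augmented.

augmented 5th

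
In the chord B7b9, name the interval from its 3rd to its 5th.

minor 3rd

The chord tones of B7b9 are B-D♯-F♯-A-C.
The 3rd is D♯ and the 5th is F♯.
D♯ up to F♯ is 3 semitones, a half step narrower than a major third, so the interval is minor.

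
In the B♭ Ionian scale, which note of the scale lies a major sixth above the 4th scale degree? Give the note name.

The scale is B♭ C D E♭ F G A.
The 4th scale degree is E♭; a major sixth above that is C — scale degree 2.

C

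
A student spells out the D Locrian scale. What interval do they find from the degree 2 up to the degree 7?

The scale runs D E♭ F G A♭ B♭ C.
The degree 2 is E♭ and the 7th degree is C.
Counting 6 letters and 9 half steps from E♭ gives a major sixth.

major 6th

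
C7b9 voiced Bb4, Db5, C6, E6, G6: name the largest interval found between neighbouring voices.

Adjacent intervals: Bb4→Db5 = minor third; Db5→C6 = major seventh; C6→E6 = major third; E6→G6 = minor third.
The largest is Db5 to C6, a major seventh (11 semitones).

major seventh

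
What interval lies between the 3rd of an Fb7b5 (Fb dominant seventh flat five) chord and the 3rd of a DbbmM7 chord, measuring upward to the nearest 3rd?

diminished sixth

The 3rd of Fb7b5 (Fb dominant seventh flat five) is Ab; the 3rd of DbbmM7 is Fbb.
Ab up to Fbb is 7 semitones, a whole step narrower than a major sixth, so the interval is diminished.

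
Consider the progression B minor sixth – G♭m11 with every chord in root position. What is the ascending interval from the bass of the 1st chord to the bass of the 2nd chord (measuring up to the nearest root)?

diminished sixth

The roots are B and G♭.
B up to G♭ is 7 semitones, a whole step narrower than a major sixth, so the interval is diminished.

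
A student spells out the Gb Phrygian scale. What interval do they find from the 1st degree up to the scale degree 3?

Gb phrygian: Gb Abb Bbb Cb Db Ebb Fb.
That puts Gb below Bbb.
3 letter names make it a third; at 3 semitones (a half step narrower than major) the quality is minor.

minor 3rd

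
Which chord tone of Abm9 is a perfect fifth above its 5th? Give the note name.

Bb

Abmin9: Ab–Cb–Eb–Gb–Bb.
The 5th is Eb. A perfect fifth above Eb is Bb.
Bb is the chord's 9th.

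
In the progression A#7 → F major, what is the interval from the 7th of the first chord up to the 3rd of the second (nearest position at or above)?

minor second

The 7th of A#7 is G#; the 3rd of F major is A.
G# up to A is 1 semitone, a half step narrower than a major second, so the interval is minor.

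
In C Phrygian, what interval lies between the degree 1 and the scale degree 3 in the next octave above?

C phrygian: C Db Eb F G Ab Bb.
The degree 1 is C and the degree 3 (up an octave) is Eb.
C up to Eb is 15 semitones, a half step narrower than a major tenth, so the interval is minor.

minor tenth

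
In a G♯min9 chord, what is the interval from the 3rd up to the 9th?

Spelling the chord: G♯–B–D♯–F♯–A♯.
So we need the interval from B up to A♯.
From B to A♯ is 11 semitones, exactly the major seventh.

major seventh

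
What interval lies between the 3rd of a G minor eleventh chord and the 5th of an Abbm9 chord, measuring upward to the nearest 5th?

The 3rd of G minor eleventh is Bb; the 5th of Abbm9 is Ebb.
4 letter names make it a fourth; at 4 semitones (a half step narrower than perfect) the quality is diminished.

diminished fourth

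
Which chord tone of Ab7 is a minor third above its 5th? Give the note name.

Gb

Ab dominant seventh is spelled Ab C Eb Gb.
The 5th is Eb. A minor third above Eb is Gb.
Gb is the chord's 7th.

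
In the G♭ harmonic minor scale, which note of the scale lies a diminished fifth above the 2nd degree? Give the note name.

Ebb

The scale is G♭ A♭ B𝄫 C♭ D♭ E𝄫 F.
The 2nd degree is A♭; a diminished fifth above that is E𝄫 — scale degree 6.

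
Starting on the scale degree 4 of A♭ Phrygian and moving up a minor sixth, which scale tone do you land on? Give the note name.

Bbb

The scale is A♭ B𝄫 C♭ D♭ E♭ F♭ G♭.
The scale degree 4 is D♭; a minor sixth above that is B𝄫 — scale degree 2.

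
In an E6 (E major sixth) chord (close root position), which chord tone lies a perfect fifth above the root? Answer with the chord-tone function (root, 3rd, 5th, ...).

5th

E6: E G# B C#.
The root is E. A perfect fifth above E is B.
B is the chord's 5th.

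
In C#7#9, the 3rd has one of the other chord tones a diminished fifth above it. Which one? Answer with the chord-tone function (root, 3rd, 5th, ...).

The chord tones of C#7#9 (C# dominant seventh sharp nine) are C#, E#, G#, B, D##.
The 3rd is E#. A diminished fifth above E# is B.
B is the chord's 7th.

7th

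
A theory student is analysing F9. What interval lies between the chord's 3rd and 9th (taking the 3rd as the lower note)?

F dominant ninth is spelled F-A-C-E♭-G.
So we need the interval from A up to G.
A up to G is 10 semitones, a half step narrower than a major seventh, so the interval is minor.

minor seventh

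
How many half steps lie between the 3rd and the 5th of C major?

3

Spelling the chord: C E G.
E to G is a minor third: 3 semitones.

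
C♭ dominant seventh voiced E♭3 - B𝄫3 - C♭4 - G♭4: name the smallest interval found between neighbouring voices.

Adjacent intervals: E♭3→B𝄫3 = diminished fifth; B𝄫3→C♭4 = major second; C♭4→G♭4 = perfect fifth.
The smallest is B𝄫3 to C♭4, a major second (2 semitones).

M2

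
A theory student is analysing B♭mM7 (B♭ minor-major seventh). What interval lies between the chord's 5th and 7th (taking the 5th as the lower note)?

M3

B♭mM7 (B♭ minor-major seventh) is spelled B♭-D♭-F-A.
So we need the interval from F up to A.
Counting 3 letters and 4 half steps from F gives a major third.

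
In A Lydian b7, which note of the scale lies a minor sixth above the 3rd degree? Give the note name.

The scale is A B C# D# E F# G.
The 3rd degree is C#; a minor sixth above that is A — scale degree 1.

A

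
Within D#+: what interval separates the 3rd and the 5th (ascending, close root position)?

major third

Spelling the chord: D#, F##, A##.
The 3rd is F## and the 5th is A##.
F## up to A## spans 3 letter names and 4 semitones — a major third.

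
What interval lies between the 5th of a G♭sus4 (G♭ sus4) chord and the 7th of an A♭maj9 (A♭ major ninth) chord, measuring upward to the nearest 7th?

augmented fourth

The 5th of G♭sus4 (G♭ sus4) is D♭; the 7th of A♭maj9 (A♭ major ninth) is G.
4 letter names make it a fourth; at 6 semitones (a half step wider than perfect) the quality is augmented.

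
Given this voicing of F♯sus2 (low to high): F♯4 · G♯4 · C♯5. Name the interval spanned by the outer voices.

The outer voices are F♯4 and C♯5.
Counting 5 letters and 7 half steps from F♯ gives a perfect fifth.

perfect fifth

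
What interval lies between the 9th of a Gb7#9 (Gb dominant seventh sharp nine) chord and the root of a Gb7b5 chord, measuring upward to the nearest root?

Gb7#9 (Gb dominant seventh sharp nine) has A as its 9th, and Gb7b5 has Gb as its root.
A up to Gb is 9 semitones, a whole step narrower than a major seventh, so the interval is diminished.

diminished seventh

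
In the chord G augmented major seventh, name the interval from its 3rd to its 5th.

major third

Gmaj7#5 (G augmented major seventh): G, B, D♯, F♯.
So we need the interval from B up to D♯.
From B to D♯ is 4 semitones, exactly the major third.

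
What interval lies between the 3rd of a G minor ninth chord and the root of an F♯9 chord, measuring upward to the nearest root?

A5

G minor ninth has B♭ as its 3rd, and F♯9 has F♯ as its root.
5 letter names make it a fifth; at 8 semitones (a half step wider than perfect) the quality is augmented.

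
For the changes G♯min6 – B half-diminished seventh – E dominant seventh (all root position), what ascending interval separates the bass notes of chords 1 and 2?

The roots are G♯ and B.
G♯ up to B is 3 semitones, a half step narrower than a major third, so the interval is minor.

minor third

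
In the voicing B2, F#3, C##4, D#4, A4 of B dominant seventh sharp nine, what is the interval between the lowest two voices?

perfect 5th

Those voices are B2 and F#3.
From B to F# is 7 semitones, exactly the perfect fifth.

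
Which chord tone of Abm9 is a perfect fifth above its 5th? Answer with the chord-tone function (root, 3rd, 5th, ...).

Abm9 (Ab minor ninth): Ab–Cb–Eb–Gb–Bb.
The 5th is Eb. A perfect fifth above Eb is Bb.
Bb is the chord's 9th.

9th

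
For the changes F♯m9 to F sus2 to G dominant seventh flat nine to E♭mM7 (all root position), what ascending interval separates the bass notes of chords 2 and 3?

major second

The roots are F and G.
Counting 2 letters and 2 half steps from F gives a major second.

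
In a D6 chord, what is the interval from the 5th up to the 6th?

D major sixth: D, F#, A, B.
The 5th is A and the 6th is B.
Counting 2 letters and 2 half steps from A gives a major second.

major second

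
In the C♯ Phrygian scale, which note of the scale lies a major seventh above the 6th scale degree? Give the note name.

G#

The scale is C♯ D E F♯ G♯ A B.
The 6th scale degree is A; a major seventh above that is G♯ — scale degree 5.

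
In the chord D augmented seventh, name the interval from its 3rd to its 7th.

diminished 5th

D+7 is spelled D–F♯–A♯–C.
That puts F♯ below C.
F♯ up to C is 6 semitones, a half step narrower than a perfect fifth, so the interval is diminished.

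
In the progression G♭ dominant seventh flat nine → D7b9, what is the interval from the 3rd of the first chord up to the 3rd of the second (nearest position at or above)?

A5

The 3rd of G♭ dominant seventh flat nine is B♭; the 3rd of D7b9 is F♯.
5 letter names make it a fifth; at 8 semitones (a half step wider than perfect) the quality is augmented.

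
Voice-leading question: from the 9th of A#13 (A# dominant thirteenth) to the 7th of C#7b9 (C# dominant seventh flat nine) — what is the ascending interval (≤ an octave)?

diminished octave

The 9th of A#13 (A# dominant thirteenth) is B#; the 7th of C#7b9 (C# dominant seventh flat nine) is B.
8 letter names make it an octave; at 11 semitones (a half step narrower than perfect) the quality is diminished.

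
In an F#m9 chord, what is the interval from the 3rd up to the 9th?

major 7th

F#m9 (F# minor ninth): F#-A-C#-E-G#.
So we need the interval from A up to G#.
A up to G# spans 7 letter names and 11 semitones — a major seventh.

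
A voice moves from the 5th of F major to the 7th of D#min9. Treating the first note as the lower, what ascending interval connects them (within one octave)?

F major has C as its 5th, and D#min9 has C# as its 7th.
1 letter names make it a unison; at 1 semitone (a half step wider than perfect) the quality is augmented.

augmented unison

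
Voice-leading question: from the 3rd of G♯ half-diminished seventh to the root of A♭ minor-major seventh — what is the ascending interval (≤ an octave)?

diminished seventh

The 3rd of G♯ half-diminished seventh is B; the root of A♭ minor-major seventh is A♭.
B up to A♭ is 9 semitones, a whole step narrower than a major seventh, so the interval is diminished.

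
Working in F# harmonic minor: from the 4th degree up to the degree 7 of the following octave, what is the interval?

F# harmonic minor: F# G# A B C# D E#.
4th degree = B; degree 7 (up an octave) = E#.
From B to E#: 18 semitones over an eleventh = augmented.

augmented eleventh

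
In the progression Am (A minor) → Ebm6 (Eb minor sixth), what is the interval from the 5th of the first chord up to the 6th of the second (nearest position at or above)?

The 5th of Am (A minor) is E; the 6th of Ebm6 (Eb minor sixth) is C.
6 letter names make it a sixth; at 8 semitones (a half step narrower than major) the quality is minor.

m6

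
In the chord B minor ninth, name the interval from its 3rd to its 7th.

The chord tones of Bmin9 (B minor ninth) are B, D, F#, A, C#.
So we need the interval from D up to A.
From D to A is 7 semitones, exactly the perfect fifth.

perfect fifth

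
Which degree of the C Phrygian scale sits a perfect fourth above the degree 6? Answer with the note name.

The scale is C D♭ E♭ F G A♭ B♭.
The degree 6 is A♭; a perfect fourth above that is D♭ — scale degree 2.

Db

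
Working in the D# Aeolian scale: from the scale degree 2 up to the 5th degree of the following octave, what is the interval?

D# natural minor: D# E# F# G# A# B C#.
Scale degree 2 = E#; scale degree 5 (up an octave) = A#.
Counting 11 letters and 17 half steps from E# gives a perfect eleventh.

perfect eleventh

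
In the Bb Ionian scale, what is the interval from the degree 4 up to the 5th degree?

major 2nd

Spelling the Bb Ionian scale: Bb C D Eb F G A.
That puts Eb below F.
Counting 2 letters and 2 half steps from Eb gives a major second.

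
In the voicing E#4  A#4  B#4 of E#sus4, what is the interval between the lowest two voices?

Those voices are E#4 and A#4.
Counting 4 letters and 5 half steps from E# gives a perfect fourth.

P4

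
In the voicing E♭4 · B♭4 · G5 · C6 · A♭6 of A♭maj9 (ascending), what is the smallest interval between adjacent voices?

Adjacent intervals: E♭4→B♭4 = perfect fifth; B♭4→G5 = major sixth; G5→C6 = perfect fourth; C6→A♭6 = minor sixth.
The smallest is G5 to C6, a perfect fourth (5 semitones).

P4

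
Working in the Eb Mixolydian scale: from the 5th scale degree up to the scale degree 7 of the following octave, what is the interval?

m10

Spelling the Eb Mixolydian scale: Eb F G Ab Bb C Db.
The 5th scale degree is Bb and the 7th degree (up an octave) is Db.
From Bb to Db: 15 semitones over a tenth = minor.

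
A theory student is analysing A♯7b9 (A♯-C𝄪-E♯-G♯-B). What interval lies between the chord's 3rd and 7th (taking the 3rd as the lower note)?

diminished fifth

That puts C𝄪 below G♯.
From C𝄪 to G♯: 6 semitones over a fifth = diminished.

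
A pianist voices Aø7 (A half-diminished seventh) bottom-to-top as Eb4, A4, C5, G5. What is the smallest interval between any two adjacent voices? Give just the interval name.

Adjacent intervals: Eb4→A4 = augmented fourth; A4→C5 = minor third; C5→G5 = perfect fifth.
The smallest is A4 to C5, a minor third (3 semitones).

minor third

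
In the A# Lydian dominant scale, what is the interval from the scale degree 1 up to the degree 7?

m7

Spelling the A# Lydian dominant scale: A# B# C## D## E# F## G#.
That puts A# below G#.
From A# to G#: 10 semitones over a seventh = minor.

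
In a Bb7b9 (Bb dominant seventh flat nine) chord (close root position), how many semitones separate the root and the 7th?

10

Spelling the chord: Bb-D-F-Ab-Cb.
Bb to Ab is a minor seventh: 10 semitones.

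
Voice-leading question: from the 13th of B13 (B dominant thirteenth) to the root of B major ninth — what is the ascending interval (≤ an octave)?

The 13th of B13 (B dominant thirteenth) is G#; the root of B major ninth is B.
G# up to B is 3 semitones, a half step narrower than a major third, so the interval is minor.

minor third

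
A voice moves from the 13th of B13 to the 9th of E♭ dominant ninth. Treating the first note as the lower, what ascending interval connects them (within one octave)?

diminished seventh

B13 has G♯ as its 13th, and E♭ dominant ninth has F as its 9th.
7 letter names make it a seventh; at 9 semitones (a whole step narrower than major) the quality is diminished.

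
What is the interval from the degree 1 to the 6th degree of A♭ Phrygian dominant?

A♭ phrygian dominant: A♭ B𝄫 C D♭ E♭ F♭ G♭.
The degree 1 is A♭ and the 6th degree is F♭.
6 letter names make it a sixth; at 8 semitones (a half step narrower than major) the quality is minor.

minor 6th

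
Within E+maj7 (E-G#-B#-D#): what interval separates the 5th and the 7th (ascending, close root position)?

The 5th is B# and the 7th is D#.
From B# to D#: 3 semitones over a third = minor.

minor 3rd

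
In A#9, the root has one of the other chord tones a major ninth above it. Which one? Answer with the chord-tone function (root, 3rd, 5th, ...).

Spelling the chord: A#–C##–E#–G#–B#.
The root is A#. A major ninth above A# is B#.
B# is the chord's 9th.

9th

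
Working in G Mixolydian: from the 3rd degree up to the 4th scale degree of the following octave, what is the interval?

minor 9th

G mixolydian: G A B C D E F.
The 3rd degree is B and the scale degree 4 (up an octave) is C.
B up to C is 13 semitones, a half step narrower than a major ninth, so the interval is minor.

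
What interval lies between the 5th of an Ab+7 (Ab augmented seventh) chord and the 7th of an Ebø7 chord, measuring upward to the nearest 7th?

diminished 7th

The 5th of Ab+7 (Ab augmented seventh) is E; the 7th of Ebø7 is Db.
7 letter names make it a seventh; at 9 semitones (a whole step narrower than major) the quality is diminished.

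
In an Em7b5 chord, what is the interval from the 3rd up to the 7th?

Spelling the chord: E G Bb D.
That puts G below D.
From G to D is 7 semitones, exactly the perfect fifth.

perfect 5th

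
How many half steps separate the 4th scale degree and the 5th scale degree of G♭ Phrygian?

The scale is G♭ A𝄫 B𝄫 C♭ D♭ E𝄫 F♭.
C♭ up to D♭ is a major second — 2 semitones.

2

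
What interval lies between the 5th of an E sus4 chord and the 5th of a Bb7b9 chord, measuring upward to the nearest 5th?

E sus4 has B as its 5th, and Bb7b9 has F as its 5th.
From B to F: 6 semitones over a fifth = diminished.

diminished fifth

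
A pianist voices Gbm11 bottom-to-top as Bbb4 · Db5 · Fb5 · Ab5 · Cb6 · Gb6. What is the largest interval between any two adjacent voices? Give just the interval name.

Adjacent intervals: Bbb4→Db5 = major third; Db5→Fb5 = minor third; Fb5→Ab5 = major third; Ab5→Cb6 = minor third; Cb6→Gb6 = perfect fifth.
The largest is Cb6 to Gb6, a perfect fifth (7 semitones).

perfect 5th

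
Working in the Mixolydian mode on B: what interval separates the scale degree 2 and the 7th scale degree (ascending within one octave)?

B mixolydian: B C# D# E F# G# A.
So we need the interval from C# up to A.
From C# to A: 8 semitones over a sixth = minor.

minor sixth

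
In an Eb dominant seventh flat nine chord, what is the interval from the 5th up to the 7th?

Spelling the chord: Eb-G-Bb-Db-Fb.
The 5th is Bb and the 7th is Db.
3 letter names make it a third; at 3 semitones (a half step narrower than major) the quality is minor.

minor 3rd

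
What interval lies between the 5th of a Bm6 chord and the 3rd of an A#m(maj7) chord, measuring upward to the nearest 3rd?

The 5th of Bm6 is F#; the 3rd of A#m(maj7) is C#.
Counting 5 letters and 7 half steps from F# gives a perfect fifth.

perfect fifth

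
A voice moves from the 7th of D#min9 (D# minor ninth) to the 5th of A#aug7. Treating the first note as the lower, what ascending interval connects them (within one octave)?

augmented third

The 7th of D#min9 (D# minor ninth) is C#; the 5th of A#aug7 is E##.
3 letter names make it a third; at 5 semitones (a half step wider than major) the quality is augmented.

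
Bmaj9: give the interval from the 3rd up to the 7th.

perfect fifth

Spelling the chord: B, D#, F#, A#, C#.
3rd = D#; 7th = A#.
Counting 5 letters and 7 half steps from D# gives a perfect fifth.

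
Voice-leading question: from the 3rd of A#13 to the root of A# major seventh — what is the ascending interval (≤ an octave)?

minor sixth

A#13 has C## as its 3rd, and A# major seventh has A# as its root.
6 letter names make it a sixth; at 8 semitones (a half step narrower than major) the quality is minor.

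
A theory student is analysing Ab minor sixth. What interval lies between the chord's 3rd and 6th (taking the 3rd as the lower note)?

augmented fourth

Spelling the chord: Ab Cb Eb F.
So we need the interval from Cb up to F.
From Cb to F: 6 semitones over a fourth = augmented.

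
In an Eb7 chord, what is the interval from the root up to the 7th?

minor seventh

Eb7 (Eb dominant seventh) is spelled Eb–G–Bb–Db.
Root = Eb; 7th = Db.
Eb up to Db is 10 semitones, a half step narrower than a major seventh, so the interval is minor.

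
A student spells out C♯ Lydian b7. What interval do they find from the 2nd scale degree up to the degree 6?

Spelling C♯ Lydian b7: C♯ D♯ E♯ F𝄪 G♯ A♯ B.
2nd scale degree = D♯; 6th scale degree = A♯.
D♯ up to A♯ spans 5 letter names and 7 semitones — a perfect fifth.

perfect fifth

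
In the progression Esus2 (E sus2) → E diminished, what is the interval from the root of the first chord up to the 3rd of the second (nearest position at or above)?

minor 3rd

The root of Esus2 (E sus2) is E; the 3rd of E diminished is G.
From E to G: 3 semitones over a third = minor.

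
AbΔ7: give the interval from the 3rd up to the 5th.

minor 3rd

Spelling the chord: Ab C Eb G.
That puts C below Eb.
3 letter names make it a third; at 3 semitones (a half step narrower than major) the quality is minor.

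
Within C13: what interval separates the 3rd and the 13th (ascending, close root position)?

P11

Spelling the chord: C E G B♭ D A.
The 3rd is E and the 13th is A.
Counting 11 letters and 17 half steps from E gives a perfect eleventh.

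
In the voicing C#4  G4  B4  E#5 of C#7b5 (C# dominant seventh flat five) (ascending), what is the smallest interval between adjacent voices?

M3

Adjacent intervals: C#4→G4 = diminished fifth; G4→B4 = major third; B4→E#5 = augmented fourth.
The smallest is G4 to B4, a major third (4 semitones).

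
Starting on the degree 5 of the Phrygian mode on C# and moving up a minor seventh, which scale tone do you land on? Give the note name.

The scale is C# D E F# G# A B.
The degree 5 is G#; a minor seventh above that is F# — scale degree 4.

F#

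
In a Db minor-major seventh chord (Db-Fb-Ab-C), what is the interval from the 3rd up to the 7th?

augmented fifth

The 3rd is Fb and the 7th is C.
From Fb to C: 8 semitones over a fifth = augmented.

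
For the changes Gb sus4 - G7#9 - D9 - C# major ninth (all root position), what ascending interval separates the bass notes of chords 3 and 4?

The roots are D and C#.
From D to C# is 11 semitones, exactly the major seventh.

major seventh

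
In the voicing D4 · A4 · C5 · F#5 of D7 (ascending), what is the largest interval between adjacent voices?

Adjacent intervals: D4→A4 = perfect fifth; A4→C5 = minor third; C5→F#5 = augmented fourth.
The largest is D4 to A4, a perfect fifth (7 semitones).

P5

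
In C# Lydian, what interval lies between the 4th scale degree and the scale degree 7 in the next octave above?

perfect eleventh

C# lydian: C# D# E# F## G# A# B#.
The 4th scale degree is F## and the degree 7 (up an octave) is B#.
Counting 11 letters and 17 half steps from F## gives a perfect eleventh.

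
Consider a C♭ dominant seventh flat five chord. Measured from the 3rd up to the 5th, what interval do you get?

diminished third

C♭7b5 is spelled C♭ E♭ G𝄫 B𝄫.
That puts E♭ below G𝄫.
3 letter names make it a third; at 2 semitones (a whole step narrower than major) the quality is diminished.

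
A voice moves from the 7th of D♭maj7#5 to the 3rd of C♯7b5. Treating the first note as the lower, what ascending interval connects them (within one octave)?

D♭maj7#5 has C as its 7th, and C♯7b5 has E♯ as its 3rd.
C up to E♯ is 5 semitones, a half step wider than a major third, so the interval is augmented.

augmented 3rd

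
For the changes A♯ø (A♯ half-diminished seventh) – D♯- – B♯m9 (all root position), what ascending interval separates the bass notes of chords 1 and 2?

The roots are A♯ and D♯.
From A♯ to D♯ is 5 semitones, exactly the perfect fourth.

P4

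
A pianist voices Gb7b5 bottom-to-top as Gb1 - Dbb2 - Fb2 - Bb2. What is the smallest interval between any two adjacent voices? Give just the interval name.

Adjacent intervals: Gb1→Dbb2 = diminished fifth; Dbb2→Fb2 = major third; Fb2→Bb2 = augmented fourth.
The smallest is Dbb2 to Fb2, a major third (4 semitones).

major third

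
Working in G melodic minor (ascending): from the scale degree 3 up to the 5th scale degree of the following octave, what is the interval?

G melodic minor: G A Bb C D E F#.
So we need the interval from Bb up to D.
From Bb to D is 16 semitones, exactly the major tenth.

major tenth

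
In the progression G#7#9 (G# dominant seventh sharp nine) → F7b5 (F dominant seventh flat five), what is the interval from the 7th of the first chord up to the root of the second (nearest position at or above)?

diminished octave

The 7th of G#7#9 (G# dominant seventh sharp nine) is F#; the root of F7b5 (F dominant seventh flat five) is F.
F# up to F is 11 semitones, a half step narrower than a perfect octave, so the interval is diminished.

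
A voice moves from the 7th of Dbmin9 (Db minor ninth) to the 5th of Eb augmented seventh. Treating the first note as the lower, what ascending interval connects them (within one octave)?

Dbmin9 (Db minor ninth) has Cb as its 7th, and Eb augmented seventh has B as its 5th.
Cb up to B is 12 semitones, a half step wider than a major seventh, so the interval is augmented.

A7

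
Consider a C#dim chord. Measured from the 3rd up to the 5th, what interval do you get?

m3

C#° (C# diminished) is spelled C#, E, G.
That puts E below G.
From E to G: 3 semitones over a third = minor.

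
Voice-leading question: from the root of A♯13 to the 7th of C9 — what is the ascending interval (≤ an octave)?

The root of A♯13 is A♯; the 7th of C9 is B♭.
From A♯ to B♭: 0 semitones over a second = diminished.

d2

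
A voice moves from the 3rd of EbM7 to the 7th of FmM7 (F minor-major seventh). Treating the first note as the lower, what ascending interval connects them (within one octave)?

The 3rd of EbM7 is G; the 7th of FmM7 (F minor-major seventh) is E.
From G to E is 9 semitones, exactly the major sixth.

major sixth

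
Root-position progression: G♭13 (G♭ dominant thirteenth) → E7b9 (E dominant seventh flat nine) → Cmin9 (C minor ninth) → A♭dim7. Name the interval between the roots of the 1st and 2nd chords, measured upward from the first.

The roots are G♭ and E.
6 letter names make it a sixth; at 10 semitones (a half step wider than major) the quality is augmented.

augmented 6th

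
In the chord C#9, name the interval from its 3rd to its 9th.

m7

C#9 is spelled C#-E#-G#-B-D#.
So we need the interval from E# up to D#.
7 letter names make it a seventh; at 10 semitones (a half step narrower than major) the quality is minor.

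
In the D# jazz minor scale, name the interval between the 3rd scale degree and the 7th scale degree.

augmented 5th

The scale runs D# E# F# G# A# B# C##.
The 3rd scale degree is F# and the 7th scale degree is C##.
F# up to C## is 8 semitones, a half step wider than a perfect fifth, so the interval is augmented.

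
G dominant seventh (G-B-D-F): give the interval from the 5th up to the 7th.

The 5th is D and the 7th is F.
3 letter names make it a third; at 3 semitones (a half step narrower than major) the quality is minor.

minor third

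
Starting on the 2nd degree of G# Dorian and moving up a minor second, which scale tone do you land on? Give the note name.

B

The scale is G# A# B C# D# E# F#.
The 2nd degree is A#; a minor second above that is B — scale degree 3.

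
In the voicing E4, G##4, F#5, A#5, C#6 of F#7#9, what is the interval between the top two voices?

Those voices are A#5 and C#6.
3 letter names make it a third; at 3 semitones (a half step narrower than major) the quality is minor.

minor third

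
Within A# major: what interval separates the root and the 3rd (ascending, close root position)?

Spelling the chord: A# C## E#.
So we need the interval from A# up to C##.
From A# to C## is 4 semitones, exactly the major third.

major third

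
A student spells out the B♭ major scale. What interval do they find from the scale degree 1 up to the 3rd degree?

Spelling the B♭ major scale: B♭ C D E♭ F G A.
The scale degree 1 is B♭ and the scale degree 3 is D.
Counting 3 letters and 4 half steps from B♭ gives a major third.

major 3rd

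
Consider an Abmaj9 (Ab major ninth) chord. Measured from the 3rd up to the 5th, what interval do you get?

Ab major ninth: Ab–C–Eb–G–Bb.
That puts C below Eb.
C up to Eb is 3 semitones, a half step narrower than a major third, so the interval is minor.

minor third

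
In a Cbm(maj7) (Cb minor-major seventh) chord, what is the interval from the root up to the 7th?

The chord tones of Cbm(maj7) are Cb-Ebb-Gb-Bb.
So we need the interval from Cb up to Bb.
Cb up to Bb spans 7 letter names and 11 semitones — a major seventh.

major seventh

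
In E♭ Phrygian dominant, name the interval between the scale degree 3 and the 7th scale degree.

d5

The scale runs E♭ F♭ G A♭ B♭ C♭ D♭.
The scale degree 3 is G and the 7th scale degree is D♭.
From G to D♭: 6 semitones over a fifth = diminished.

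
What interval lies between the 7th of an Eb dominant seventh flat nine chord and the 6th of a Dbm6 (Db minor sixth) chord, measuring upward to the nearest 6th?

Eb dominant seventh flat nine has Db as its 7th, and Dbm6 (Db minor sixth) has Bb as its 6th.
From Db to Bb is 9 semitones, exactly the major sixth.

major sixth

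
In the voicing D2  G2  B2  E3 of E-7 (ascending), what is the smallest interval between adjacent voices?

major 3rd

Adjacent intervals: D2→G2 = perfect fourth; G2→B2 = major third; B2→E3 = perfect fourth.
The smallest is G2 to B2, a major third (4 semitones).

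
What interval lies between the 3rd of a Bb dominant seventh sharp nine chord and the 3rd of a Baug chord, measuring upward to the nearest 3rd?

The 3rd of Bb dominant seventh sharp nine is D; the 3rd of Baug is D#.
From D to D#: 1 semitone over a unison = augmented.

augmented 1st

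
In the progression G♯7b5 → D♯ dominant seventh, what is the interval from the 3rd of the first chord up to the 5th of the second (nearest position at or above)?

minor 7th

G♯7b5 has B♯ as its 3rd, and D♯ dominant seventh has A♯ as its 5th.
7 letter names make it a seventh; at 10 semitones (a half step narrower than major) the quality is minor.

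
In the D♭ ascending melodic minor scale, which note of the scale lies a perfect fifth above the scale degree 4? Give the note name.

The scale is D♭ E♭ F♭ G♭ A♭ B♭ C.
The scale degree 4 is G♭; a perfect fifth above that is D♭ — scale degree 1.

Db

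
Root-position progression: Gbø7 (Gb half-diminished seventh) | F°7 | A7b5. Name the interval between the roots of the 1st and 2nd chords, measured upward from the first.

major 7th

The roots are Gb and F.
Gb up to F spans 7 letter names and 11 semitones — a major seventh.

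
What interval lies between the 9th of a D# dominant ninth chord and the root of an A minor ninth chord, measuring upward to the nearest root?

diminished 4th

The 9th of D# dominant ninth is E#; the root of A minor ninth is A.
4 letter names make it a fourth; at 4 semitones (a half step narrower than perfect) the quality is diminished.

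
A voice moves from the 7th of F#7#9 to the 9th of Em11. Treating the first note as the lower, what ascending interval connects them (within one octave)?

major 2nd

The 7th of F#7#9 is E; the 9th of Em11 is F#.
Counting 2 letters and 2 half steps from E gives a major second.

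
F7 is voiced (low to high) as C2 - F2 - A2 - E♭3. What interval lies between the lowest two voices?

Those voices are C2 and F2.
From C to F is 5 semitones, exactly the perfect fourth.

perfect fourth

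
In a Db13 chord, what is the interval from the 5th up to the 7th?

Db dominant thirteenth: Db, F, Ab, Cb, Eb, Bb.
So we need the interval from Ab up to Cb.
From Ab to Cb: 3 semitones over a third = minor.

minor third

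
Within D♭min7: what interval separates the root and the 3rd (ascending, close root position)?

minor 3rd

The chord tones of D♭ minor seventh are D♭–F♭–A♭–C♭.
Root = D♭; 3rd = F♭.
D♭ up to F♭ is 3 semitones, a half step narrower than a major third, so the interval is minor.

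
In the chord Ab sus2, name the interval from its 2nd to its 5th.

Ab sus2: Ab-Bb-Eb.
That puts Bb below Eb.
Counting 4 letters and 5 half steps from Bb gives a perfect fourth.

perfect fourth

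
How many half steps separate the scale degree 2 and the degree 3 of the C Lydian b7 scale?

2

The scale is C D E F♯ G A B♭.
D up to E is a major second — 2 semitones.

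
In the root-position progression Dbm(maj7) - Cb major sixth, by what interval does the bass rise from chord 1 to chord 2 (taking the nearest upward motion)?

minor 7th

The roots are Db and Cb.
From Db to Cb: 10 semitones over a seventh = minor.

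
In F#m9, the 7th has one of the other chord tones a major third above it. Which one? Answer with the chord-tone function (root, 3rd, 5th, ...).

The chord tones of F#min9 (F# minor ninth) are F# A C# E G#.
The 7th is E. A major third above E is G#.
G# is the chord's 9th.

9th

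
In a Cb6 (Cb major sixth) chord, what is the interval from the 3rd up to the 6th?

P4

Cb major sixth: Cb Eb Gb Ab.
So we need the interval from Eb up to Ab.
Counting 4 letters and 5 half steps from Eb gives a perfect fourth.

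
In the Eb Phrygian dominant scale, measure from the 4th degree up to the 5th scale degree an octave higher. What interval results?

Spelling the Eb Phrygian dominant scale: Eb Fb G Ab Bb Cb Db.
So we need the interval from Ab up to Bb.
Counting 9 letters and 14 half steps from Ab gives a major ninth.

major ninth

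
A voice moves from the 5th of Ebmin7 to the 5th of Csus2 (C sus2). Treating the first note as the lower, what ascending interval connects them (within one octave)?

M6

Ebmin7 has Bb as its 5th, and Csus2 (C sus2) has G as its 5th.
Bb up to G spans 6 letter names and 9 semitones — a major sixth.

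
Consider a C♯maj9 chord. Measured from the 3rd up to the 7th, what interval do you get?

perfect 5th

Spelling the chord: C♯-E♯-G♯-B♯-D♯.
3rd = E♯; 7th = B♯.
From E♯ to B♯ is 7 semitones, exactly the perfect fifth.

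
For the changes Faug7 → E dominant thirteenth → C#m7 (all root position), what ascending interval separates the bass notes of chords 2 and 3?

The roots are E and C#.
E up to C# spans 6 letter names and 9 semitones — a major sixth.

major sixth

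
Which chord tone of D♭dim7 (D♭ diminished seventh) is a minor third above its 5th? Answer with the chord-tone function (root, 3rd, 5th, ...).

7th

D♭ diminished seventh: D♭–F♭–A𝄫–C𝄫.
The 5th is A𝄫. A minor third above A𝄫 is C𝄫.
C𝄫 is the chord's 7th.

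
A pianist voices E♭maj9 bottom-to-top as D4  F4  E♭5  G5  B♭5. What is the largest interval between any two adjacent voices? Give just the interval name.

minor seventh

Adjacent intervals: D4→F4 = minor third; F4→E♭5 = minor seventh; E♭5→G5 = major third; G5→B♭5 = minor third.
The largest is F4 to E♭5, a minor seventh (10 semitones).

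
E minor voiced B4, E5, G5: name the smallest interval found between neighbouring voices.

m3

Adjacent intervals: B4→E5 = perfect fourth; E5→G5 = minor third.
The smallest is E5 to G5, a minor third (3 semitones).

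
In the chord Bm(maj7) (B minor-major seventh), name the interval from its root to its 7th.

Bm(maj7) is spelled B–D–F♯–A♯.
That puts B below A♯.
Counting 7 letters and 11 half steps from B gives a major seventh.

major seventh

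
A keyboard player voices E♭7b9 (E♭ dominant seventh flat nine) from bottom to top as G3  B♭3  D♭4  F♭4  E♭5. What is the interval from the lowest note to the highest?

The outer voices are G3 and E♭5.
From G to E♭: 20 semitones over a thirteenth = minor.

minor thirteenth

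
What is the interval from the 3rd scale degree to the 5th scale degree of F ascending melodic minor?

major third

F melodic minor: F G Ab Bb C D E.
So we need the interval from Ab up to C.
Counting 3 letters and 4 half steps from Ab gives a major third.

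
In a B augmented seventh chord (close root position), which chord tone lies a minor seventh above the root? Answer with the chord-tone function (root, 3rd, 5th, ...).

7th

B+7 (B augmented seventh): B D♯ F𝄪 A.
The root is B. A minor seventh above B is A.
A is the chord's 7th.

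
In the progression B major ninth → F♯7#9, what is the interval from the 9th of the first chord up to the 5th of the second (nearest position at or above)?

The 9th of B major ninth is C♯; the 5th of F♯7#9 is C♯.
Counting 1 letters and 0 half steps from C♯ gives a perfect unison.

perfect 1st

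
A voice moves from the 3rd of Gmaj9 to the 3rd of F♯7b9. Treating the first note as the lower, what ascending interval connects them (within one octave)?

Gmaj9 has B as its 3rd, and F♯7b9 has A♯ as its 3rd.
Counting 7 letters and 11 half steps from B gives a major seventh.

major seventh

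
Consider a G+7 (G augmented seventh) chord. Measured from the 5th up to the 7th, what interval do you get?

G augmented seventh: G, B, D#, F.
5th = D#; 7th = F.
From D# to F: 2 semitones over a third = diminished.

diminished 3rd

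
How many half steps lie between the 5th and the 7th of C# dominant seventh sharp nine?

The chord tones of C#7#9 (C# dominant seventh sharp nine) are C#, E#, G#, B, D##.
G# to B is a minor third: 3 semitones.

3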